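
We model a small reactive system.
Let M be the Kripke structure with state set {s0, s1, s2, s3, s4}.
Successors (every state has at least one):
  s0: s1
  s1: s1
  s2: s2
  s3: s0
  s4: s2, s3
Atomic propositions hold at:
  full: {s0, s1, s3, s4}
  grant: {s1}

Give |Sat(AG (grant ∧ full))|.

1

Sat(grant ∧ full) = {s1}
AG (grant ∧ full): greatest fixpoint, start Z0 = {s1}, keep only states in Sat with every successor in Z. Already a fixed point.
Sat(AG (grant ∧ full)) = {s1}
|Sat(AG (grant ∧ full))| = |{s1}| = 1.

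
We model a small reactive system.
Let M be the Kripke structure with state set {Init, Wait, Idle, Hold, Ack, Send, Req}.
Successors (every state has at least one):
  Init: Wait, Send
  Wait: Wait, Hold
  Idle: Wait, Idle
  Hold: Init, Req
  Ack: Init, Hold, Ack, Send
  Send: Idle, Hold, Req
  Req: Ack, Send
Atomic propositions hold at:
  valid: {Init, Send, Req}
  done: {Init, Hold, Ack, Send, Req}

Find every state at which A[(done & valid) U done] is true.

{Init, Hold, Ack, Send, Req}

Sat(done & valid) = {Init, Send, Req}
A[(done & valid) U done]: least fixpoint, start Z0 = Sat(done) = {Init, Hold, Ack, Send, Req}, add states in Sat(done & valid) with every successor in Z. Already a fixed point.
Sat(A[(done & valid) U done]) = {Init, Hold, Ack, Send, Req}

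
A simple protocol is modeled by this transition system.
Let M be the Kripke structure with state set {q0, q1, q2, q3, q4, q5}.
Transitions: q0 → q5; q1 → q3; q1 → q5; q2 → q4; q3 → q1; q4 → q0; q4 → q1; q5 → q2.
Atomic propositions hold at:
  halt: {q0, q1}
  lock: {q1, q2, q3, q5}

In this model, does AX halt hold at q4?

Yes

Sat(AX halt) = {s : every successor in {q0, q1}} = {q3, q4}
q4 ∈ Sat(AX halt) = {q3, q4}, so the formula holds at q4.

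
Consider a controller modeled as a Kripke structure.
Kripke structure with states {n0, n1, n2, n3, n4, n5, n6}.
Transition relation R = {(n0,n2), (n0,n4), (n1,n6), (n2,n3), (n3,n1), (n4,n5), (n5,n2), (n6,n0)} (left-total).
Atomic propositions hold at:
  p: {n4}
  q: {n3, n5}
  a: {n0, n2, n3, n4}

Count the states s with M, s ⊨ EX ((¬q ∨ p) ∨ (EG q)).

Sat(¬q) = {n0, n1, n2, n4, n6}
Sat(¬q ∨ p) = {n0, n1, n2, n4, n6}
EG q: greatest fixpoint, start Z0 = {n3, n5}, keep only states in Sat with some successor in Z. Z1 = ∅; fixed.
Sat(EG q) = ∅
Sat((¬q ∨ p) ∨ (EG q)) = {n0, n1, n2, n4, n6}
Sat(EX ((¬q ∨ p) ∨ (EG q))) = {s : some successor in {n0, n1, n2, n4, n6}} = {n0, n1, n3, n5, n6}
|Sat(EX ((¬q ∨ p) ∨ (EG q)))| = |{n0, n1, n3, n5, n6}| = 5.

5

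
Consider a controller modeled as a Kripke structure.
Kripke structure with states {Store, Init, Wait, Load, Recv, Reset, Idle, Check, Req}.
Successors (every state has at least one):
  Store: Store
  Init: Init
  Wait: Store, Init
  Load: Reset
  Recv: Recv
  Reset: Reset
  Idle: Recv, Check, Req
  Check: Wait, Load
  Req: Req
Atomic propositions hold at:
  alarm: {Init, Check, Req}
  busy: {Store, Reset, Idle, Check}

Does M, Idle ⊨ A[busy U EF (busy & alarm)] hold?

Sat(busy & alarm) = {Check}
EF (busy & alarm): least fixpoint, start Z0 = {Check}, add states with some successor in Z. Z1 = {Idle, Check}; fixed.
Sat(EF (busy & alarm)) = {Idle, Check}
A[busy U EF (busy & alarm)]: least fixpoint, start Z0 = Sat(EF (busy & alarm)) = {Idle, Check}, add states in Sat(busy) with every successor in Z. Already a fixed point.
Sat(A[busy U EF (busy & alarm)]) = {Idle, Check}
Idle ∈ Sat(A[busy U EF (busy & alarm)]) = {Idle, Check}, so the formula holds at Idle.

Yes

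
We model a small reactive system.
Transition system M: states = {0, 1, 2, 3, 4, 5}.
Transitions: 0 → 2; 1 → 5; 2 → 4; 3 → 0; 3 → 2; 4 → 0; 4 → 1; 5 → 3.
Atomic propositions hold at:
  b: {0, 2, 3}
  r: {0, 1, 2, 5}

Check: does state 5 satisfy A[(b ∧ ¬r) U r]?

Sat(¬r) = {3, 4}
Sat(b ∧ ¬r) = {3}
A[(b ∧ ¬r) U r]: least fixpoint, start Z0 = Sat(r) = {0, 1, 2, 5}, add states in Sat(b ∧ ¬r) with every successor in Z. Z1 = {0, 1, 2, 3, 5}; fixed.
Sat(A[(b ∧ ¬r) U r]) = {0, 1, 2, 3, 5}
5 ∈ Sat(A[(b ∧ ¬r) U r]) = {0, 1, 2, 3, 5}, so the formula holds at 5.

Yes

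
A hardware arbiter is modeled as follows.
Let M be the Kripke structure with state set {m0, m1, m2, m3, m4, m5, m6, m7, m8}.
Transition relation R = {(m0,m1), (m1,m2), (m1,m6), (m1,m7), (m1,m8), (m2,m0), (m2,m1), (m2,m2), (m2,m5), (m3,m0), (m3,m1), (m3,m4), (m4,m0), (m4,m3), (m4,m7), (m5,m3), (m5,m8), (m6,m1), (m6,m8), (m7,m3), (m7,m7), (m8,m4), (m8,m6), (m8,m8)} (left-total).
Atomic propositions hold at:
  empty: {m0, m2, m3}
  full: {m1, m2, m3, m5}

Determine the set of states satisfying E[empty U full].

{m0, m1, m2, m3, m5}

E[empty U full]: least fixpoint, start Z0 = Sat(full) = {m1, m2, m3, m5}, add states in Sat(empty) with some successor in Z. Z1 = {m0, m1, m2, m3, m5}; fixed.
Sat(E[empty U full]) = {m0, m1, m2, m3, m5}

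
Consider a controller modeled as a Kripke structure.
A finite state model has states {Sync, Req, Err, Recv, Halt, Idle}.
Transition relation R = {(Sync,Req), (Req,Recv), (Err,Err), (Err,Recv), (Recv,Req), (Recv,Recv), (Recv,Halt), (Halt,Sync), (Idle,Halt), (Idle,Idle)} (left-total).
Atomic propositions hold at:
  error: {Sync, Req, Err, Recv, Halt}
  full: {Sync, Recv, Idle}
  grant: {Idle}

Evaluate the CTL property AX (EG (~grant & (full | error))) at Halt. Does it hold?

Sat(~grant) = {Sync, Req, Err, Recv, Halt}
Sat(full | error) = {Sync, Req, Err, Recv, Halt, Idle}
Sat(~grant & (full | error)) = {Sync, Req, Err, Recv, Halt}
EG (~grant & (full | error)): greatest fixpoint, start Z0 = {Sync, Req, Err, Recv, Halt}, keep only states in Sat with some successor in Z. Already a fixed point.
Sat(EG (~grant & (full | error))) = {Sync, Req, Err, Recv, Halt}
Sat(AX (EG (~grant & (full | error)))) = {s : every successor in {Sync, Req, Err, Recv, Halt}} = {Sync, Req, Err, Recv, Halt}
Halt ∈ Sat(AX (EG (~grant & (full | error)))) = {Sync, Req, Err, Recv, Halt}, so the formula holds at Halt.

Yes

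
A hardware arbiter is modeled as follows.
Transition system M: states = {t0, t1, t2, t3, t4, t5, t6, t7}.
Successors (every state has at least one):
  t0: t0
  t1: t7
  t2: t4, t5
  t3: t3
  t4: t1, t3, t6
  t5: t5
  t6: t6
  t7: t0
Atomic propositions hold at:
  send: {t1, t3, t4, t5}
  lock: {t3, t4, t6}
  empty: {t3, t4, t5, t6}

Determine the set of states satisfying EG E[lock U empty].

E[lock U empty]: least fixpoint, start Z0 = Sat(empty) = {t3, t4, t5, t6}, add states in Sat(lock) with some successor in Z. Already a fixed point.
Sat(E[lock U empty]) = {t3, t4, t5, t6}
EG E[lock U empty]: greatest fixpoint, start Z0 = {t3, t4, t5, t6}, keep only states in Sat with some successor in Z. Already a fixed point.
Sat(EG E[lock U empty]) = {t3, t4, t5, t6}

{t3, t4, t5, t6}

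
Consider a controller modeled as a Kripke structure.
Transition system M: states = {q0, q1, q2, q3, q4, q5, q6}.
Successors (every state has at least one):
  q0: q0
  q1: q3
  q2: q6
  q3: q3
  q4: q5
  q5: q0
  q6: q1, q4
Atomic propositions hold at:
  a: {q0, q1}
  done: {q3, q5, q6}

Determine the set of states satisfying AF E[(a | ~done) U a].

Sat(~done) = {q0, q1, q2, q4}
Sat(a | ~done) = {q0, q1, q2, q4}
E[(a | ~done) U a]: least fixpoint, start Z0 = Sat(a) = {q0, q1}, add states in Sat(a | ~done) with some successor in Z. Already a fixed point.
Sat(E[(a | ~done) U a]) = {q0, q1}
AF E[(a | ~done) U a]: least fixpoint, start Z0 = {q0, q1}, add states with every successor in Z. Z1 = {q0, q1, q5}; Z2 = {q0, q1, q4, q5}; Z3 = {q0, q1, q4, q5, q6}; Z4 = {q0, q1, q2, q4, q5, q6}; fixed.
Sat(AF E[(a | ~done) U a]) = {q0, q1, q2, q4, q5, q6}

{q0, q1, q2, q4, q5, q6}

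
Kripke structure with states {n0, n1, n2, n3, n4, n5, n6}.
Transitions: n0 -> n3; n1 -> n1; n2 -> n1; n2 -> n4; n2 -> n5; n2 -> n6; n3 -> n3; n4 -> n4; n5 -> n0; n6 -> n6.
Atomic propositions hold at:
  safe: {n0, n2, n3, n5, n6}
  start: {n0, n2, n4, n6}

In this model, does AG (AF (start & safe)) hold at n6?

Yes

Sat(start & safe) = {n0, n2, n6}
AF (start & safe): least fixpoint, start Z0 = {n0, n2, n6}, add states with every successor in Z. Z1 = {n0, n2, n5, n6}; fixed.
Sat(AF (start & safe)) = {n0, n2, n5, n6}
AG (AF (start & safe)): greatest fixpoint, start Z0 = {n0, n2, n5, n6}, keep only states in Sat with every successor in Z. Z1 = {n5, n6}; Z2 = {n6}; fixed.
Sat(AG (AF (start & safe))) = {n6}
n6 ∈ Sat(AG (AF (start & safe))) = {n6}, so the formula holds at n6.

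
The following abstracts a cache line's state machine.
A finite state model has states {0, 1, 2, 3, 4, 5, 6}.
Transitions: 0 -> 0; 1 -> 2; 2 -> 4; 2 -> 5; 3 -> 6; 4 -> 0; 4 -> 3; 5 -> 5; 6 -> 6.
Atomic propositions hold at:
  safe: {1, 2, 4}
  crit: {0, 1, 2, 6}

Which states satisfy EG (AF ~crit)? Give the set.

Sat(~crit) = {3, 4, 5}
AF ~crit: least fixpoint, start Z0 = {3, 4, 5}, add states with every successor in Z. Z1 = {2, 3, 4, 5}; Z2 = {1, 2, 3, 4, 5}; fixed.
Sat(AF ~crit) = {1, 2, 3, 4, 5}
EG (AF ~crit): greatest fixpoint, start Z0 = {1, 2, 3, 4, 5}, keep only states in Sat with some successor in Z. Z1 = {1, 2, 4, 5}; Z2 = {1, 2, 5}; fixed.
Sat(EG (AF ~crit)) = {1, 2, 5}

{1, 2, 5}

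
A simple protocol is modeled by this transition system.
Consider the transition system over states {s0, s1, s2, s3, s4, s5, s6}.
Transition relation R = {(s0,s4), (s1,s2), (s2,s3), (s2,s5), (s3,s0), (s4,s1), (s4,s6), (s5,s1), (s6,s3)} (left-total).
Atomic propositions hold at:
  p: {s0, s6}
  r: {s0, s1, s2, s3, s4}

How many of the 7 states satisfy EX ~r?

2

Sat(~r) = {s5, s6}
Sat(EX ~r) = {s : some successor in {s5, s6}} = {s2, s4}
|Sat(EX ~r)| = |{s2, s4}| = 2.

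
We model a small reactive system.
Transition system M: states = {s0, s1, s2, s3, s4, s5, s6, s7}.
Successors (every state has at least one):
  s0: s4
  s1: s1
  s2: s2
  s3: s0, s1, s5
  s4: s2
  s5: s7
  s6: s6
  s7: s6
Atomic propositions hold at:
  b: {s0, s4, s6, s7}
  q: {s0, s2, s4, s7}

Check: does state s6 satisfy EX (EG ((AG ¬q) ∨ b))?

Sat(¬q) = {s1, s3, s5, s6}
AG ¬q: greatest fixpoint, start Z0 = {s1, s3, s5, s6}, keep only states in Sat with every successor in Z. Z1 = {s1, s6}; fixed.
Sat(AG ¬q) = {s1, s6}
Sat((AG ¬q) ∨ b) = {s0, s1, s4, s6, s7}
EG ((AG ¬q) ∨ b): greatest fixpoint, start Z0 = {s0, s1, s4, s6, s7}, keep only states in Sat with some successor in Z. Z1 = {s0, s1, s6, s7}; Z2 = {s1, s6, s7}; fixed.
Sat(EG ((AG ¬q) ∨ b)) = {s1, s6, s7}
Sat(EX (EG ((AG ¬q) ∨ b))) = {s : some successor in {s1, s6, s7}} = {s1, s3, s5, s6, s7}
s6 ∈ Sat(EX (EG ((AG ¬q) ∨ b))) = {s1, s3, s5, s6, s7}, so the formula holds at s6.

Yes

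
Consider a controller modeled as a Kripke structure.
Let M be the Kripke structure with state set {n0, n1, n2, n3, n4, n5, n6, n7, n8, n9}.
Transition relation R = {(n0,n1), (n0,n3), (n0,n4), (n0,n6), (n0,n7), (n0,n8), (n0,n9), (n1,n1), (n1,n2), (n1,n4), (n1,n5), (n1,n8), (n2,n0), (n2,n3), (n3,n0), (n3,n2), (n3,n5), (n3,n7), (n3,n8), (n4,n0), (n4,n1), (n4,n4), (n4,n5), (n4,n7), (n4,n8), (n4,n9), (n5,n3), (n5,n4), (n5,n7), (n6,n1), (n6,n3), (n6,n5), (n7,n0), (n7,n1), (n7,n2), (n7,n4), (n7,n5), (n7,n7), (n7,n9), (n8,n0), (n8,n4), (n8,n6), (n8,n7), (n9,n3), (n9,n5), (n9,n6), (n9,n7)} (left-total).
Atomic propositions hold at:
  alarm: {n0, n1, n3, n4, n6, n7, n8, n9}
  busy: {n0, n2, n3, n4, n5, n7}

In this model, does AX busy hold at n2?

Sat(AX busy) = {s : every successor in {n0, n2, n3, n4, n5, n7}} = {n2, n5}
n2 ∈ Sat(AX busy) = {n2, n5}, so the formula holds at n2.

Yes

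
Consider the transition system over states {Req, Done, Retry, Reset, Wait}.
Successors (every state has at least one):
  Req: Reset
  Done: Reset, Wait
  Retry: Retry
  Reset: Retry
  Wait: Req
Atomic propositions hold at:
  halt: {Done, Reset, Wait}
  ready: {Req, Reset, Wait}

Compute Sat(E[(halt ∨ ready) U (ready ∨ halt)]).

{Req, Done, Reset, Wait}

Sat(halt ∨ ready) = {Req, Done, Reset, Wait}
Sat(ready ∨ halt) = {Req, Done, Reset, Wait}
E[(halt ∨ ready) U (ready ∨ halt)]: least fixpoint, start Z0 = Sat((ready ∨ halt)) = {Req, Done, Reset, Wait}, add states in Sat(halt ∨ ready) with some successor in Z. Already a fixed point.
Sat(E[(halt ∨ ready) U (ready ∨ halt)]) = {Req, Done, Reset, Wait}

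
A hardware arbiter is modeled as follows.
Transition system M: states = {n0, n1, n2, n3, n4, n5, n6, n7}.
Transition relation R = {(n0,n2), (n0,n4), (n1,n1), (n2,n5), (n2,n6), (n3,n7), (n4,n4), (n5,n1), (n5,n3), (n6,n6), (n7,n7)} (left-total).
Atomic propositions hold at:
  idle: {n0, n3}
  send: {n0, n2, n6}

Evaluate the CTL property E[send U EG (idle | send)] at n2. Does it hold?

Sat(idle | send) = {n0, n2, n3, n6}
EG (idle | send): greatest fixpoint, start Z0 = {n0, n2, n3, n6}, keep only states in Sat with some successor in Z. Z1 = {n0, n2, n6}; fixed.
Sat(EG (idle | send)) = {n0, n2, n6}
E[send U EG (idle | send)]: least fixpoint, start Z0 = Sat(EG (idle | send)) = {n0, n2, n6}, add states in Sat(send) with some successor in Z. Already a fixed point.
Sat(E[send U EG (idle | send)]) = {n0, n2, n6}
n2 ∈ Sat(E[send U EG (idle | send)]) = {n0, n2, n6}, so the formula holds at n2.

Yes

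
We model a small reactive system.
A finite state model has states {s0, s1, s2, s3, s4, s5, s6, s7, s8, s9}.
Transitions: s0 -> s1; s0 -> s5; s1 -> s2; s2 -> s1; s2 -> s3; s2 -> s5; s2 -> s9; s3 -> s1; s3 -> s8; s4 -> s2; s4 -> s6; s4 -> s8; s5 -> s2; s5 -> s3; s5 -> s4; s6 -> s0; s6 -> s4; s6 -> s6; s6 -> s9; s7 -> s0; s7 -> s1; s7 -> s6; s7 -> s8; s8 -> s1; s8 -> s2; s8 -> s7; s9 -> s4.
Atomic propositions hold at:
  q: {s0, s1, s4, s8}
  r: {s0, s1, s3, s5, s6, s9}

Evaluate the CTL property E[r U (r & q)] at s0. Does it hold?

Sat(r & q) = {s0, s1}
E[r U (r & q)]: least fixpoint, start Z0 = Sat((r & q)) = {s0, s1}, add states in Sat(r) with some successor in Z. Z1 = {s0, s1, s3, s6}; Z2 = {s0, s1, s3, s5, s6}; fixed.
Sat(E[r U (r & q)]) = {s0, s1, s3, s5, s6}
s0 ∈ Sat(E[r U (r & q)]) = {s0, s1, s3, s5, s6}, so the formula holds at s0.

Yes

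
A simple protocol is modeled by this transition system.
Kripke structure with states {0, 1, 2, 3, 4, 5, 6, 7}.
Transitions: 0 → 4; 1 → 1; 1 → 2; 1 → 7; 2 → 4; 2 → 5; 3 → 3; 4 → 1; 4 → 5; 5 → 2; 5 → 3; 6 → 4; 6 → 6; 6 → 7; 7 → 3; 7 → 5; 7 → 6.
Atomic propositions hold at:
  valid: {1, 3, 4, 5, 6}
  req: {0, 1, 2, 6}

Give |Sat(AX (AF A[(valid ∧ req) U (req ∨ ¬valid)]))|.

Sat(valid ∧ req) = {1, 6}
Sat(¬valid) = {0, 2, 7}
Sat(req ∨ ¬valid) = {0, 1, 2, 6, 7}
A[(valid ∧ req) U (req ∨ ¬valid)]: least fixpoint, start Z0 = Sat((req ∨ ¬valid)) = {0, 1, 2, 6, 7}, add states in Sat(valid ∧ req) with every successor in Z. Already a fixed point.
Sat(A[(valid ∧ req) U (req ∨ ¬valid)]) = {0, 1, 2, 6, 7}
AF A[(valid ∧ req) U (req ∨ ¬valid)]: least fixpoint, start Z0 = {0, 1, 2, 6, 7}, add states with every successor in Z. Already a fixed point.
Sat(AF A[(valid ∧ req) U (req ∨ ¬valid)]) = {0, 1, 2, 6, 7}
Sat(AX (AF A[(valid ∧ req) U (req ∨ ¬valid)])) = {s : every successor in {0, 1, 2, 6, 7}} = {1}
|Sat(AX (AF A[(valid ∧ req) U (req ∨ ¬valid)]))| = |{1}| = 1.

1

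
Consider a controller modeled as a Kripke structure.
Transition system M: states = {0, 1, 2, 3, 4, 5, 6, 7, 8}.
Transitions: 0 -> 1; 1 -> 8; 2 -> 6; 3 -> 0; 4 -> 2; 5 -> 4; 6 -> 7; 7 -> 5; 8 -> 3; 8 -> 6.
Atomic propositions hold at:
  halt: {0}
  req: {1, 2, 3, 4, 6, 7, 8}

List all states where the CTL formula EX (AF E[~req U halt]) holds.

{3, 8}

Sat(~req) = {0, 5}
E[~req U halt]: least fixpoint, start Z0 = Sat(halt) = {0}, add states in Sat(~req) with some successor in Z. Already a fixed point.
Sat(E[~req U halt]) = {0}
AF E[~req U halt]: least fixpoint, start Z0 = {0}, add states with every successor in Z. Z1 = {0, 3}; fixed.
Sat(AF E[~req U halt]) = {0, 3}
Sat(EX (AF E[~req U halt])) = {s : some successor in {0, 3}} = {3, 8}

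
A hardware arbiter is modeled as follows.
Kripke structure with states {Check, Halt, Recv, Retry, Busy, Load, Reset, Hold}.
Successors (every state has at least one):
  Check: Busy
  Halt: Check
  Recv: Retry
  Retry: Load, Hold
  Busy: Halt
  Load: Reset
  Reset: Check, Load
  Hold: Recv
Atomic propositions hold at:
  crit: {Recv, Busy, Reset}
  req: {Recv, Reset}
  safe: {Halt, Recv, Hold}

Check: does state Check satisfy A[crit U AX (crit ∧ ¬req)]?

Sat(¬req) = {Check, Halt, Retry, Busy, Load, Hold}
Sat(crit ∧ ¬req) = {Busy}
Sat(AX (crit ∧ ¬req)) = {s : every successor in {Busy}} = {Check}
A[crit U AX (crit ∧ ¬req)]: least fixpoint, start Z0 = Sat(AX (crit ∧ ¬req)) = {Check}, add states in Sat(crit) with every successor in Z. Already a fixed point.
Sat(A[crit U AX (crit ∧ ¬req)]) = {Check}
Check ∈ Sat(A[crit U AX (crit ∧ ¬req)]) = {Check}, so the formula holds at Check.

Yes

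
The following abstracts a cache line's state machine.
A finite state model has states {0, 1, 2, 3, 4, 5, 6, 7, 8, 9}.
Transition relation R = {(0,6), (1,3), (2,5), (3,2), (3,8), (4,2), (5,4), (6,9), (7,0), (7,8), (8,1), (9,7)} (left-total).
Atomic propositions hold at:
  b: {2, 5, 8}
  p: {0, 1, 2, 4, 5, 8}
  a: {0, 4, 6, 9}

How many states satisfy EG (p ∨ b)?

3

Sat(p ∨ b) = {0, 1, 2, 4, 5, 8}
EG (p ∨ b): greatest fixpoint, start Z0 = {0, 1, 2, 4, 5, 8}, keep only states in Sat with some successor in Z. Z1 = {2, 4, 5, 8}; Z2 = {2, 4, 5}; fixed.
Sat(EG (p ∨ b)) = {2, 4, 5}
|Sat(EG (p ∨ b))| = |{2, 4, 5}| = 3.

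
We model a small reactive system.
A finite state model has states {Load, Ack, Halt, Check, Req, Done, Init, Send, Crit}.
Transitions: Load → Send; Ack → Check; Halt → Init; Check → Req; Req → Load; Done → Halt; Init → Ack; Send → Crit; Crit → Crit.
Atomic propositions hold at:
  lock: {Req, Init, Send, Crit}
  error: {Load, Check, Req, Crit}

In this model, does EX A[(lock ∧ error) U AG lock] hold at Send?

Yes

Sat(lock ∧ error) = {Req, Crit}
AG lock: greatest fixpoint, start Z0 = {Req, Init, Send, Crit}, keep only states in Sat with every successor in Z. Z1 = {Send, Crit}; fixed.
Sat(AG lock) = {Send, Crit}
A[(lock ∧ error) U AG lock]: least fixpoint, start Z0 = Sat(AG lock) = {Send, Crit}, add states in Sat(lock ∧ error) with every successor in Z. Already a fixed point.
Sat(A[(lock ∧ error) U AG lock]) = {Send, Crit}
Sat(EX A[(lock ∧ error) U AG lock]) = {s : some successor in {Send, Crit}} = {Load, Send, Crit}
Send ∈ Sat(EX A[(lock ∧ error) U AG lock]) = {Load, Send, Crit}, so the formula holds at Send.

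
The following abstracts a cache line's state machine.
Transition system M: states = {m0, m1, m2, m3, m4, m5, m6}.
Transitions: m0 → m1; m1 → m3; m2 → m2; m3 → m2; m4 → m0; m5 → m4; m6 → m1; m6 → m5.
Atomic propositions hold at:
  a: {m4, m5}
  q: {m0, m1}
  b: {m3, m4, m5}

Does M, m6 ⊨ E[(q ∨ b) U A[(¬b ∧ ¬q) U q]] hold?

No

Sat(q ∨ b) = {m0, m1, m3, m4, m5}
Sat(¬b) = {m0, m1, m2, m6}
Sat(¬q) = {m2, m3, m4, m5, m6}
Sat(¬b ∧ ¬q) = {m2, m6}
A[(¬b ∧ ¬q) U q]: least fixpoint, start Z0 = Sat(q) = {m0, m1}, add states in Sat(¬b ∧ ¬q) with every successor in Z. Already a fixed point.
Sat(A[(¬b ∧ ¬q) U q]) = {m0, m1}
E[(q ∨ b) U A[(¬b ∧ ¬q) U q]]: least fixpoint, start Z0 = Sat(A[(¬b ∧ ¬q) U q]) = {m0, m1}, add states in Sat(q ∨ b) with some successor in Z. Z1 = {m0, m1, m4}; Z2 = {m0, m1, m4, m5}; fixed.
Sat(E[(q ∨ b) U A[(¬b ∧ ¬q) U q]]) = {m0, m1, m4, m5}
m6 ∉ Sat(E[(q ∨ b) U A[(¬b ∧ ¬q) U q]]) = {m0, m1, m4, m5}, so the formula does not hold at m6.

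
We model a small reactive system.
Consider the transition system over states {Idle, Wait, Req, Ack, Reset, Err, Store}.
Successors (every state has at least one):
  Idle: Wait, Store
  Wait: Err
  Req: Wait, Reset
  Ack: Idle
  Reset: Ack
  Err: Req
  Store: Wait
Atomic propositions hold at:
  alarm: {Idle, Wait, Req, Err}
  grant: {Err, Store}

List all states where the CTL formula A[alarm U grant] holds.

A[alarm U grant]: least fixpoint, start Z0 = Sat(grant) = {Err, Store}, add states in Sat(alarm) with every successor in Z. Z1 = {Wait, Err, Store}; Z2 = {Idle, Wait, Err, Store}; fixed.
Sat(A[alarm U grant]) = {Idle, Wait, Err, Store}

{Idle, Wait, Err, Store}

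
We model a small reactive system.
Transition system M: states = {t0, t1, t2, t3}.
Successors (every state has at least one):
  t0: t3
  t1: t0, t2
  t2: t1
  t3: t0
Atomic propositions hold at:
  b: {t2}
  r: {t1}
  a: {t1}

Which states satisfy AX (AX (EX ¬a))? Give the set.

{t0, t1, t3}

Sat(¬a) = {t0, t2, t3}
Sat(EX ¬a) = {s : some successor in {t0, t2, t3}} = {t0, t1, t3}
Sat(AX (EX ¬a)) = {s : every successor in {t0, t1, t3}} = {t0, t2, t3}
Sat(AX (AX (EX ¬a))) = {s : every successor in {t0, t2, t3}} = {t0, t1, t3}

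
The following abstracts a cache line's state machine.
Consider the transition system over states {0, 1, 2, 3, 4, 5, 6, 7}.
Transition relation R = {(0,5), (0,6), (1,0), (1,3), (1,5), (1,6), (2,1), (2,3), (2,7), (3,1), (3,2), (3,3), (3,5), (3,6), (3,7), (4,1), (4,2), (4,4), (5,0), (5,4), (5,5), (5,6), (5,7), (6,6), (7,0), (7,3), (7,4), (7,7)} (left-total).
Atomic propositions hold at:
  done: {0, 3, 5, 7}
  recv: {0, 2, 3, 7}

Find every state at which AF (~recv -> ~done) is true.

Sat(~recv) = {1, 4, 5, 6}
Sat(~done) = {1, 2, 4, 6}
Sat(~recv -> ~done) = {0, 1, 2, 3, 4, 6, 7}
AF (~recv -> ~done): least fixpoint, start Z0 = {0, 1, 2, 3, 4, 6, 7}, add states with every successor in Z. Already a fixed point.
Sat(AF (~recv -> ~done)) = {0, 1, 2, 3, 4, 6, 7}

{0, 1, 2, 3, 4, 6, 7}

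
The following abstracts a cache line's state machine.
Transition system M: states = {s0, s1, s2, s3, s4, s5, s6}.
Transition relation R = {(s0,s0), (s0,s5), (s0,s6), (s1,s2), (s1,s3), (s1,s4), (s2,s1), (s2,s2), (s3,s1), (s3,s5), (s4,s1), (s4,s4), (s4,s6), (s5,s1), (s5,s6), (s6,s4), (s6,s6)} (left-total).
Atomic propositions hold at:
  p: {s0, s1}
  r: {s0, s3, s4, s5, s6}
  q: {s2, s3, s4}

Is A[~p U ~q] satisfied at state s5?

Sat(~p) = {s2, s3, s4, s5, s6}
Sat(~q) = {s0, s1, s5, s6}
A[~p U ~q]: least fixpoint, start Z0 = Sat(~q) = {s0, s1, s5, s6}, add states in Sat(~p) with every successor in Z. Z1 = {s0, s1, s3, s5, s6}; fixed.
Sat(A[~p U ~q]) = {s0, s1, s3, s5, s6}
s5 ∈ Sat(A[~p U ~q]) = {s0, s1, s3, s5, s6}, so the formula holds at s5.

Yes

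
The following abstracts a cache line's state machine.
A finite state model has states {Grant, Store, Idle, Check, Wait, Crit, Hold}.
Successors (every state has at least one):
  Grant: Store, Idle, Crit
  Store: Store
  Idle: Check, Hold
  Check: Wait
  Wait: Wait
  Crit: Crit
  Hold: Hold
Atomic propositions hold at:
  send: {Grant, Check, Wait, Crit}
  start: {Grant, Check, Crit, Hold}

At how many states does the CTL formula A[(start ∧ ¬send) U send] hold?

4

Sat(¬send) = {Store, Idle, Hold}
Sat(start ∧ ¬send) = {Hold}
A[(start ∧ ¬send) U send]: least fixpoint, start Z0 = Sat(send) = {Grant, Check, Wait, Crit}, add states in Sat(start ∧ ¬send) with every successor in Z. Already a fixed point.
Sat(A[(start ∧ ¬send) U send]) = {Grant, Check, Wait, Crit}
|Sat(A[(start ∧ ¬send) U send])| = |{Grant, Check, Wait, Crit}| = 4.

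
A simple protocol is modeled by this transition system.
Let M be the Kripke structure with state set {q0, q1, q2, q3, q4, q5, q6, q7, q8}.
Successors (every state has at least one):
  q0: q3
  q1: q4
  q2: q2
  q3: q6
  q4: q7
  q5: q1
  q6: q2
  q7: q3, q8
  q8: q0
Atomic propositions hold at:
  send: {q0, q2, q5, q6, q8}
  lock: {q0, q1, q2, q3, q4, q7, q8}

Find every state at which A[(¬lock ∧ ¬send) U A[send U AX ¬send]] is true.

Sat(¬lock) = {q5, q6}
Sat(¬send) = {q1, q3, q4, q7}
Sat(¬lock ∧ ¬send) = ∅
Sat(AX ¬send) = {s : every successor in {q1, q3, q4, q7}} = {q0, q1, q4, q5}
A[send U AX ¬send]: least fixpoint, start Z0 = Sat(AX ¬send) = {q0, q1, q4, q5}, add states in Sat(send) with every successor in Z. Z1 = {q0, q1, q4, q5, q8}; fixed.
Sat(A[send U AX ¬send]) = {q0, q1, q4, q5, q8}
A[(¬lock ∧ ¬send) U A[send U AX ¬send]]: least fixpoint, start Z0 = Sat(A[send U AX ¬send]) = {q0, q1, q4, q5, q8}, add states in Sat(¬lock ∧ ¬send) with every successor in Z. Already a fixed point.
Sat(A[(¬lock ∧ ¬send) U A[send U AX ¬send]]) = {q0, q1, q4, q5, q8}

{q0, q1, q4, q5, q8}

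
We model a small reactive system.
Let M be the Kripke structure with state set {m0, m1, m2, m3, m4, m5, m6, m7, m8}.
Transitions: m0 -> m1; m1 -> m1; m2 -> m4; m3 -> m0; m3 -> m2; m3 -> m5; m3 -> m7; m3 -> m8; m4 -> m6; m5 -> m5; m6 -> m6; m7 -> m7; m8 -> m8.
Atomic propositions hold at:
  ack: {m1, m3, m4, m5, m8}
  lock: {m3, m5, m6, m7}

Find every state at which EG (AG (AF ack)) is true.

{m0, m1, m5, m8}

AF ack: least fixpoint, start Z0 = {m1, m3, m4, m5, m8}, add states with every successor in Z. Z1 = {m0, m1, m2, m3, m4, m5, m8}; fixed.
Sat(AF ack) = {m0, m1, m2, m3, m4, m5, m8}
AG (AF ack): greatest fixpoint, start Z0 = {m0, m1, m2, m3, m4, m5, m8}, keep only states in Sat with every successor in Z. Z1 = {m0, m1, m2, m5, m8}; Z2 = {m0, m1, m5, m8}; fixed.
Sat(AG (AF ack)) = {m0, m1, m5, m8}
EG (AG (AF ack)): greatest fixpoint, start Z0 = {m0, m1, m5, m8}, keep only states in Sat with some successor in Z. Already a fixed point.
Sat(EG (AG (AF ack))) = {m0, m1, m5, m8}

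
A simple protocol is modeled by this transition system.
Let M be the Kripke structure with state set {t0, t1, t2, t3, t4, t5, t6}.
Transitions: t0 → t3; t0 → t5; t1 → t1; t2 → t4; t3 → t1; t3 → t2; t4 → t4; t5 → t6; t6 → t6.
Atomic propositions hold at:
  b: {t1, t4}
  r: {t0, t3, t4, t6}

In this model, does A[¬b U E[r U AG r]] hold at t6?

Yes

Sat(¬b) = {t0, t2, t3, t5, t6}
AG r: greatest fixpoint, start Z0 = {t0, t3, t4, t6}, keep only states in Sat with every successor in Z. Z1 = {t4, t6}; fixed.
Sat(AG r) = {t4, t6}
E[r U AG r]: least fixpoint, start Z0 = Sat(AG r) = {t4, t6}, add states in Sat(r) with some successor in Z. Already a fixed point.
Sat(E[r U AG r]) = {t4, t6}
A[¬b U E[r U AG r]]: least fixpoint, start Z0 = Sat(E[r U AG r]) = {t4, t6}, add states in Sat(¬b) with every successor in Z. Z1 = {t2, t4, t5, t6}; fixed.
Sat(A[¬b U E[r U AG r]]) = {t2, t4, t5, t6}
t6 ∈ Sat(A[¬b U E[r U AG r]]) = {t2, t4, t5, t6}, so the formula holds at t6.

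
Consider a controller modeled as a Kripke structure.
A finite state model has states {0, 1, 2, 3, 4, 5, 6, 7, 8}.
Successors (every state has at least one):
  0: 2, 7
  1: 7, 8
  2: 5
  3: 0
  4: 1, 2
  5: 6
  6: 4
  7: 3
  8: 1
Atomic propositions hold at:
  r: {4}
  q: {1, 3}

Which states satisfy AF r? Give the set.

AF r: least fixpoint, start Z0 = {4}, add states with every successor in Z. Z1 = {4, 6}; Z2 = {4, 5, 6}; Z3 = {2, 4, 5, 6}; fixed.
Sat(AF r) = {2, 4, 5, 6}

{2, 4, 5, 6}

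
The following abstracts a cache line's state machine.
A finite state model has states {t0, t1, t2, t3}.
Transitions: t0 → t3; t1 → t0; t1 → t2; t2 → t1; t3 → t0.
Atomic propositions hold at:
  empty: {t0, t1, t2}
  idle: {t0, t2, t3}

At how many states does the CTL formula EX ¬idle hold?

Sat(¬idle) = {t1}
Sat(EX ¬idle) = {s : some successor in {t1}} = {t2}
|Sat(EX ¬idle)| = |{t2}| = 1.

1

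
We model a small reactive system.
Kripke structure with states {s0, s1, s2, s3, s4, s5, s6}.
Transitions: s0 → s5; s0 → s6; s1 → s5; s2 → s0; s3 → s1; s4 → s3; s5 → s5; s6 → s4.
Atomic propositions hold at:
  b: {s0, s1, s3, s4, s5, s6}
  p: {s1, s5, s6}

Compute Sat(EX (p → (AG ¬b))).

Sat(¬b) = {s2}
AG ¬b: greatest fixpoint, start Z0 = {s2}, keep only states in Sat with every successor in Z. Z1 = ∅; fixed.
Sat(AG ¬b) = ∅
Sat(p → (AG ¬b)) = {s0, s2, s3, s4}
Sat(EX (p → (AG ¬b))) = {s : some successor in {s0, s2, s3, s4}} = {s2, s4, s6}

{s2, s4, s6}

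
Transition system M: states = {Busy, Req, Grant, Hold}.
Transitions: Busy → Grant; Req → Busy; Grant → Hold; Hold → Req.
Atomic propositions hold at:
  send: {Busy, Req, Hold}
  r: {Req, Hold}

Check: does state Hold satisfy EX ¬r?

No

Sat(¬r) = {Busy, Grant}
Sat(EX ¬r) = {s : some successor in {Busy, Grant}} = {Busy, Req}
Hold ∉ Sat(EX ¬r) = {Busy, Req}, so the formula does not hold at Hold.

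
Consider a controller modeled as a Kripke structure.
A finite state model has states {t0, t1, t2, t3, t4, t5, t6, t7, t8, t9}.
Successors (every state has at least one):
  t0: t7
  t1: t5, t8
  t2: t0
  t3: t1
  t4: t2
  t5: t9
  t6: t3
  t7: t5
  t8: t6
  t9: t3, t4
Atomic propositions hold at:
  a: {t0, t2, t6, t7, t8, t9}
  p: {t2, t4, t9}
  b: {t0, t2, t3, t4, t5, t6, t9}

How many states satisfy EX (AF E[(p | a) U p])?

Sat(p | a) = {t0, t2, t4, t6, t7, t8, t9}
E[(p | a) U p]: least fixpoint, start Z0 = Sat(p) = {t2, t4, t9}, add states in Sat(p | a) with some successor in Z. Already a fixed point.
Sat(E[(p | a) U p]) = {t2, t4, t9}
AF E[(p | a) U p]: least fixpoint, start Z0 = {t2, t4, t9}, add states with every successor in Z. Z1 = {t2, t4, t5, t9}; Z2 = {t2, t4, t5, t7, t9}; Z3 = {t0, t2, t4, t5, t7, t9}; fixed.
Sat(AF E[(p | a) U p]) = {t0, t2, t4, t5, t7, t9}
Sat(EX (AF E[(p | a) U p])) = {s : some successor in {t0, t2, t4, t5, t7, t9}} = {t0, t1, t2, t4, t5, t7, t9}
|Sat(EX (AF E[(p | a) U p]))| = |{t0, t1, t2, t4, t5, t7, t9}| = 7.

7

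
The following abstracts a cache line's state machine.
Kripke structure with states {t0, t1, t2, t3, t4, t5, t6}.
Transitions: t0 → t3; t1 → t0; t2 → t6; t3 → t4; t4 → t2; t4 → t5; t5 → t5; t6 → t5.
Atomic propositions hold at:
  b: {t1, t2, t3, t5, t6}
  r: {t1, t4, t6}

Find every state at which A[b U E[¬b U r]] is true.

Sat(¬b) = {t0, t4}
E[¬b U r]: least fixpoint, start Z0 = Sat(r) = {t1, t4, t6}, add states in Sat(¬b) with some successor in Z. Already a fixed point.
Sat(E[¬b U r]) = {t1, t4, t6}
A[b U E[¬b U r]]: least fixpoint, start Z0 = Sat(E[¬b U r]) = {t1, t4, t6}, add states in Sat(b) with every successor in Z. Z1 = {t1, t2, t3, t4, t6}; fixed.
Sat(A[b U E[¬b U r]]) = {t1, t2, t3, t4, t6}

{t1, t2, t3, t4, t6}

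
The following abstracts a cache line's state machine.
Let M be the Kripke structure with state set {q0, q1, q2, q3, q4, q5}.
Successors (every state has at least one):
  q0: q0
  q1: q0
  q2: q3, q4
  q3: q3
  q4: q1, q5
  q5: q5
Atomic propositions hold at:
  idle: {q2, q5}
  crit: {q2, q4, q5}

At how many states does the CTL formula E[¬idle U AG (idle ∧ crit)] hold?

Sat(¬idle) = {q0, q1, q3, q4}
Sat(idle ∧ crit) = {q2, q5}
AG (idle ∧ crit): greatest fixpoint, start Z0 = {q2, q5}, keep only states in Sat with every successor in Z. Z1 = {q5}; fixed.
Sat(AG (idle ∧ crit)) = {q5}
E[¬idle U AG (idle ∧ crit)]: least fixpoint, start Z0 = Sat(AG (idle ∧ crit)) = {q5}, add states in Sat(¬idle) with some successor in Z. Z1 = {q4, q5}; fixed.
Sat(E[¬idle U AG (idle ∧ crit)]) = {q4, q5}
|Sat(E[¬idle U AG (idle ∧ crit)])| = |{q4, q5}| = 2.

2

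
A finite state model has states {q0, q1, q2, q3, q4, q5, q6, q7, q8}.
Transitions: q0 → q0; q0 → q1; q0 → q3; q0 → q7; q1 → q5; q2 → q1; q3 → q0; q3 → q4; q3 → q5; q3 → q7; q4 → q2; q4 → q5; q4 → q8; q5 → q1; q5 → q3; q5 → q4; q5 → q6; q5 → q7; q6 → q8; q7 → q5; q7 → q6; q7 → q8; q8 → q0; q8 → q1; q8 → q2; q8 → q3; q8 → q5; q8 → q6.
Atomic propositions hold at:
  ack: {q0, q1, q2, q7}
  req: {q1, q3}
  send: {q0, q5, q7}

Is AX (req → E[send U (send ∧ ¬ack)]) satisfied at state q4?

Sat(¬ack) = {q3, q4, q5, q6, q8}
Sat(send ∧ ¬ack) = {q5}
E[send U (send ∧ ¬ack)]: least fixpoint, start Z0 = Sat((send ∧ ¬ack)) = {q5}, add states in Sat(send) with some successor in Z. Z1 = {q5, q7}; Z2 = {q0, q5, q7}; fixed.
Sat(E[send U (send ∧ ¬ack)]) = {q0, q5, q7}
Sat(req → E[send U (send ∧ ¬ack)]) = {q0, q2, q4, q5, q6, q7, q8}
Sat(AX (req → E[send U (send ∧ ¬ack)])) = {s : every successor in {q0, q2, q4, q5, q6, q7, q8}} = {q1, q3, q4, q6, q7}
q4 ∈ Sat(AX (req → E[send U (send ∧ ¬ack)])) = {q1, q3, q4, q6, q7}, so the formula holds at q4.

Yes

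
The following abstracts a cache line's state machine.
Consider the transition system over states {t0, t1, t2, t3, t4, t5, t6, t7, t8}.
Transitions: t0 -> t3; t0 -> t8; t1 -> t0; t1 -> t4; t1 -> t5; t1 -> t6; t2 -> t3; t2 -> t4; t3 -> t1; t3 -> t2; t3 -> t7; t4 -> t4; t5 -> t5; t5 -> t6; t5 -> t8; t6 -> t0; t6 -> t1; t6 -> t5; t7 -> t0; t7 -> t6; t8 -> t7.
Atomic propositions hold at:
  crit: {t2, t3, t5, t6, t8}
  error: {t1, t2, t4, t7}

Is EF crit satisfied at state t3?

EF crit: least fixpoint, start Z0 = {t2, t3, t5, t6, t8}, add states with some successor in Z. Z1 = {t0, t1, t2, t3, t5, t6, t7, t8}; fixed.
Sat(EF crit) = {t0, t1, t2, t3, t5, t6, t7, t8}
t3 ∈ Sat(EF crit) = {t0, t1, t2, t3, t5, t6, t7, t8}, so the formula holds at t3.

Yes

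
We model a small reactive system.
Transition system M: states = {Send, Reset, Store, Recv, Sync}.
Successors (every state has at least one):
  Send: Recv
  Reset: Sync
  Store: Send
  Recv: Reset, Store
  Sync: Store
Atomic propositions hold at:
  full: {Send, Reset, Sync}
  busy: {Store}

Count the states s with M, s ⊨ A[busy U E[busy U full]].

E[busy U full]: least fixpoint, start Z0 = Sat(full) = {Send, Reset, Sync}, add states in Sat(busy) with some successor in Z. Z1 = {Send, Reset, Store, Sync}; fixed.
Sat(E[busy U full]) = {Send, Reset, Store, Sync}
A[busy U E[busy U full]]: least fixpoint, start Z0 = Sat(E[busy U full]) = {Send, Reset, Store, Sync}, add states in Sat(busy) with every successor in Z. Already a fixed point.
Sat(A[busy U E[busy U full]]) = {Send, Reset, Store, Sync}
|Sat(A[busy U E[busy U full]])| = |{Send, Reset, Store, Sync}| = 4.

4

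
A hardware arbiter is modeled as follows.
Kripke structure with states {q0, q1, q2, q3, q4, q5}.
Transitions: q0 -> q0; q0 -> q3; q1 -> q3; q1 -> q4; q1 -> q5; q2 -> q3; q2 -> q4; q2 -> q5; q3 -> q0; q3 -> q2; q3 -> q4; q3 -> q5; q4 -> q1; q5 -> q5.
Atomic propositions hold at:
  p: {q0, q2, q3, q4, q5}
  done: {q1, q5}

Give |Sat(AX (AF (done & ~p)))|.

1

Sat(~p) = {q1}
Sat(done & ~p) = {q1}
AF (done & ~p): least fixpoint, start Z0 = {q1}, add states with every successor in Z. Z1 = {q1, q4}; fixed.
Sat(AF (done & ~p)) = {q1, q4}
Sat(AX (AF (done & ~p))) = {s : every successor in {q1, q4}} = {q4}
|Sat(AX (AF (done & ~p)))| = |{q4}| = 1.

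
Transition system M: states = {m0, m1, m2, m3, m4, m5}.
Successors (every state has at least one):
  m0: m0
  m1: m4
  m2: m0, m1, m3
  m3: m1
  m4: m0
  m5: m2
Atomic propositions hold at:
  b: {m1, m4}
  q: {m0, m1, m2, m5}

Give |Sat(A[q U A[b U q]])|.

5

A[b U q]: least fixpoint, start Z0 = Sat(q) = {m0, m1, m2, m5}, add states in Sat(b) with every successor in Z. Z1 = {m0, m1, m2, m4, m5}; fixed.
Sat(A[b U q]) = {m0, m1, m2, m4, m5}
A[q U A[b U q]]: least fixpoint, start Z0 = Sat(A[b U q]) = {m0, m1, m2, m4, m5}, add states in Sat(q) with every successor in Z. Already a fixed point.
Sat(A[q U A[b U q]]) = {m0, m1, m2, m4, m5}
|Sat(A[q U A[b U q]])| = |{m0, m1, m2, m4, m5}| = 5.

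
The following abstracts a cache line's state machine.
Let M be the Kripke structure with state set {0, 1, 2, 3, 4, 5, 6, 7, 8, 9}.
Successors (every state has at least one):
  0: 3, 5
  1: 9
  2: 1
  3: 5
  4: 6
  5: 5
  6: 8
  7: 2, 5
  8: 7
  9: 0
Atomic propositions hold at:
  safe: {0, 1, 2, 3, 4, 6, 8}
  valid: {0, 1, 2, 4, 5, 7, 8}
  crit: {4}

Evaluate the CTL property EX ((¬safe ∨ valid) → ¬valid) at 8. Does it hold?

Sat(¬safe) = {5, 7, 9}
Sat(¬safe ∨ valid) = {0, 1, 2, 4, 5, 7, 8, 9}
Sat(¬valid) = {3, 6, 9}
Sat((¬safe ∨ valid) → ¬valid) = {3, 6, 9}
Sat(EX ((¬safe ∨ valid) → ¬valid)) = {s : some successor in {3, 6, 9}} = {0, 1, 4}
8 ∉ Sat(EX ((¬safe ∨ valid) → ¬valid)) = {0, 1, 4}, so the formula does not hold at 8.

No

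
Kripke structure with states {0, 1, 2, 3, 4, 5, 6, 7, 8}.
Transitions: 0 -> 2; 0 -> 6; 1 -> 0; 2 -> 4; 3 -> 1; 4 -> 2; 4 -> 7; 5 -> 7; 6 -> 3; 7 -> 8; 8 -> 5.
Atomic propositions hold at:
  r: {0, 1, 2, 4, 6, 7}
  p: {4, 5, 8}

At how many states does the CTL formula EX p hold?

Sat(EX p) = {s : some successor in {4, 5, 8}} = {2, 7, 8}
|Sat(EX p)| = |{2, 7, 8}| = 3.

3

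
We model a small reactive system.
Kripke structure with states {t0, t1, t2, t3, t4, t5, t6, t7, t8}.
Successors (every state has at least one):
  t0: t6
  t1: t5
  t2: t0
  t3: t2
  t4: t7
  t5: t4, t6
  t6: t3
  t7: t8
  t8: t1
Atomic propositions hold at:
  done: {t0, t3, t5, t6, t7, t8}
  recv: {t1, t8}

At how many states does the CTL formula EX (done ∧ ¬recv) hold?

Sat(¬recv) = {t0, t2, t3, t4, t5, t6, t7}
Sat(done ∧ ¬recv) = {t0, t3, t5, t6, t7}
Sat(EX (done ∧ ¬recv)) = {s : some successor in {t0, t3, t5, t6, t7}} = {t0, t1, t2, t4, t5, t6}
|Sat(EX (done ∧ ¬recv))| = |{t0, t1, t2, t4, t5, t6}| = 6.

6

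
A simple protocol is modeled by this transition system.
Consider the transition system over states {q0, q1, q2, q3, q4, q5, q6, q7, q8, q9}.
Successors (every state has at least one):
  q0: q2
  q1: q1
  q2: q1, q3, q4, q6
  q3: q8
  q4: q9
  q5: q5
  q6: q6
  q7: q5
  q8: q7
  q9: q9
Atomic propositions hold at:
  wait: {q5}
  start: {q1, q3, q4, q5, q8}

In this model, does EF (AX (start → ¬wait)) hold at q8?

Sat(¬wait) = {q0, q1, q2, q3, q4, q6, q7, q8, q9}
Sat(start → ¬wait) = {q0, q1, q2, q3, q4, q6, q7, q8, q9}
Sat(AX (start → ¬wait)) = {s : every successor in {q0, q1, q2, q3, q4, q6, q7, q8, q9}} = {q0, q1, q2, q3, q4, q6, q8, q9}
EF (AX (start → ¬wait)): least fixpoint, start Z0 = {q0, q1, q2, q3, q4, q6, q8, q9}, add states with some successor in Z. Already a fixed point.
Sat(EF (AX (start → ¬wait))) = {q0, q1, q2, q3, q4, q6, q8, q9}
q8 ∈ Sat(EF (AX (start → ¬wait))) = {q0, q1, q2, q3, q4, q6, q8, q9}, so the formula holds at q8.

Yes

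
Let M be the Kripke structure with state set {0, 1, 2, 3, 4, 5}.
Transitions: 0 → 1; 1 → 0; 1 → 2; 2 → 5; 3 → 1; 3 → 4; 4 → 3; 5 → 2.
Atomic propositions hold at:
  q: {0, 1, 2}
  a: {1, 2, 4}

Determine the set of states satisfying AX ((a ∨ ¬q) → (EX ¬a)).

Sat(¬q) = {3, 4, 5}
Sat(a ∨ ¬q) = {1, 2, 3, 4, 5}
Sat(¬a) = {0, 3, 5}
Sat(EX ¬a) = {s : some successor in {0, 3, 5}} = {1, 2, 4}
Sat((a ∨ ¬q) → (EX ¬a)) = {0, 1, 2, 4}
Sat(AX ((a ∨ ¬q) → (EX ¬a))) = {s : every successor in {0, 1, 2, 4}} = {0, 1, 3, 5}

{0, 1, 3, 5}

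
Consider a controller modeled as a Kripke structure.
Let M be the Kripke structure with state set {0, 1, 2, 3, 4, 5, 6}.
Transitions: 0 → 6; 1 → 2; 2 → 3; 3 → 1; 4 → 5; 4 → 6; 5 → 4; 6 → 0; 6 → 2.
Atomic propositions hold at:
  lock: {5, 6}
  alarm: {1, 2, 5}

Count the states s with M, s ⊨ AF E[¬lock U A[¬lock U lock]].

4

Sat(¬lock) = {0, 1, 2, 3, 4}
A[¬lock U lock]: least fixpoint, start Z0 = Sat(lock) = {5, 6}, add states in Sat(¬lock) with every successor in Z. Z1 = {0, 4, 5, 6}; fixed.
Sat(A[¬lock U lock]) = {0, 4, 5, 6}
E[¬lock U A[¬lock U lock]]: least fixpoint, start Z0 = Sat(A[¬lock U lock]) = {0, 4, 5, 6}, add states in Sat(¬lock) with some successor in Z. Already a fixed point.
Sat(E[¬lock U A[¬lock U lock]]) = {0, 4, 5, 6}
AF E[¬lock U A[¬lock U lock]]: least fixpoint, start Z0 = {0, 4, 5, 6}, add states with every successor in Z. Already a fixed point.
Sat(AF E[¬lock U A[¬lock U lock]]) = {0, 4, 5, 6}
|Sat(AF E[¬lock U A[¬lock U lock]])| = |{0, 4, 5, 6}| = 4.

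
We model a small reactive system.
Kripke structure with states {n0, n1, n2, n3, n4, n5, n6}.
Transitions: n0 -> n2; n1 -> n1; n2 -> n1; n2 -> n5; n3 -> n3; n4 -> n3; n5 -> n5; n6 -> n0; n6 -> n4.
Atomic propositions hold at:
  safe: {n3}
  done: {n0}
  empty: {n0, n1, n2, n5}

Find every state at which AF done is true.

{n0}

AF done: least fixpoint, start Z0 = {n0}, add states with every successor in Z. Already a fixed point.
Sat(AF done) = {n0}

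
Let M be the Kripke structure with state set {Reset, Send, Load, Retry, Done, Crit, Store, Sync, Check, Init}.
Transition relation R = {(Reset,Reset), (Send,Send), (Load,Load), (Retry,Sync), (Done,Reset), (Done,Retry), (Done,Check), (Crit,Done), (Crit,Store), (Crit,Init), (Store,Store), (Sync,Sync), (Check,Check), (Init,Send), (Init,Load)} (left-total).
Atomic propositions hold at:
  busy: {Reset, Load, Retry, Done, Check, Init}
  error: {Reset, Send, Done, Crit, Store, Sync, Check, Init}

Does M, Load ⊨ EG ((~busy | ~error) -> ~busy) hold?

No

Sat(~busy) = {Send, Crit, Store, Sync}
Sat(~error) = {Load, Retry}
Sat(~busy | ~error) = {Send, Load, Retry, Crit, Store, Sync}
Sat((~busy | ~error) -> ~busy) = {Reset, Send, Done, Crit, Store, Sync, Check, Init}
EG ((~busy | ~error) -> ~busy): greatest fixpoint, start Z0 = {Reset, Send, Done, Crit, Store, Sync, Check, Init}, keep only states in Sat with some successor in Z. Already a fixed point.
Sat(EG ((~busy | ~error) -> ~busy)) = {Reset, Send, Done, Crit, Store, Sync, Check, Init}
Load ∉ Sat(EG ((~busy | ~error) -> ~busy)) = {Reset, Send, Done, Crit, Store, Sync, Check, Init}, so the formula does not hold at Load.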